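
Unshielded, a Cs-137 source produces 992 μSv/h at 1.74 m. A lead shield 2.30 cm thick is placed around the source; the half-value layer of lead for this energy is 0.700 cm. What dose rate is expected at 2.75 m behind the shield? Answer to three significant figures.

Distance alone: (1.74/2.75)² = 0.4003, so 992 × 0.4003 = 397.1 μSv/h.
Shield: 2.30/0.700 = 3.286 half-value layers → attenuation 2^(−3.286) = 0.1025.
Combined: 397.1 × 0.1025 = 40.70 μSv/h.

40.7 μSv/h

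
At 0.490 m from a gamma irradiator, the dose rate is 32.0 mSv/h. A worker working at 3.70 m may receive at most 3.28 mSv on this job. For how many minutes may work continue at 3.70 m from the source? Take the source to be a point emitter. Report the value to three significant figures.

Intensity scales as (d₁/d₂)², so rate at 3.70 m:
(0.490/3.70)² = 0.01754, so 32.0 × 0.01754 = 0.5613 mSv/h.
Stay time = 3.28 mSv ÷ 0.5613 mSv/h = 5.844 h = 350.6 min.

351 min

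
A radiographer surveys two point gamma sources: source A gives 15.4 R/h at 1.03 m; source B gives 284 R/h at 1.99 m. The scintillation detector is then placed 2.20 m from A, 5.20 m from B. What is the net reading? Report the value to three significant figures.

Each source contributes Iᵢ·(dᵢ/rᵢ)²; contributions add.
A: 15.4 × (1.03/2.20)² = 3.376 R/h
B: 284 × (1.99/5.20)² = 41.59 R/h
Total = 3.376 + 41.59 = 44.97 R/h.

45.0 R/h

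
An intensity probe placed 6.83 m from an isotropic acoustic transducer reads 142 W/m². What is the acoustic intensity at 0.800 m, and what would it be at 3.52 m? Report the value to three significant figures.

10400 W/m²; 535 W/m²

Using I₁d₁² = I₂d₂²,
At 0.800 m: (6.83/0.800)² = 72.89, so 142 × 72.89 = 10350 W/m²
At 3.52 m: (0.800/3.52)² = 0.05165, so 10350 × 0.05165 = 534.6 W/m².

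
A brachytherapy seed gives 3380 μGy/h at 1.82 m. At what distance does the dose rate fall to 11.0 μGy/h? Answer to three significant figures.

31.9 m

Applying the 1/r² law, d₂ = d₁·√(I₁/I₂).
I₁/I₂ = 3380/11.0 = 307.3, so d₂ = 1.82 × √307.3 = 31.90 m.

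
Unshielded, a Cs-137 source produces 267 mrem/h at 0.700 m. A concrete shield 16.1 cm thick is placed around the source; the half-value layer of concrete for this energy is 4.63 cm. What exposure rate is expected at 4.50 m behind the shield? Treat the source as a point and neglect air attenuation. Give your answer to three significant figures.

0.580 mrem/h

Distance alone: 267 × (0.700/4.50)² = 267 × 0.02420 = 6.461 mrem/h.
Shield: 16.1/4.63 = 3.477 half-value layers → attenuation 2^(−3.477) = 0.08981.
Combined: 6.461 × 0.08981 = 0.5803 mrem/h.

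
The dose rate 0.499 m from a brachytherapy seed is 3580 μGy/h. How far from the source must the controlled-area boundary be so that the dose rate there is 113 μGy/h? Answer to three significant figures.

Intensity scales as (d₁/d₂)², so d₂ = d₁·√(I₁/I₂).
I₁/I₂ = 3580/113 = 31.68, so d₂ = 0.499 × √31.68 = 2.809 m.

2.81 m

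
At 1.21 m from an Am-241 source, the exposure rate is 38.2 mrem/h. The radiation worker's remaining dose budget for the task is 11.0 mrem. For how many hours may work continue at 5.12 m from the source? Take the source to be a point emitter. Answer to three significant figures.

5.16 h

Intensity scales as (d₁/d₂)², so rate at 5.12 m:
38.2 × (1.21/5.12)² = 38.2 × 0.05585 = 2.133 mrem/h.
Stay time = 11.0 mrem ÷ 2.133 mrem/h = 5.157 h.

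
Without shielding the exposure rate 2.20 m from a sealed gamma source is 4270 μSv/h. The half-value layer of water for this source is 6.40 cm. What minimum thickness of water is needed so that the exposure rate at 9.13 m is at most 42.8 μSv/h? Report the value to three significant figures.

At 9.13 m, distance alone gives 4270 × (2.20/9.13)² = 4270 × 0.05806 = 247.9 μSv/h.
Further attenuation needed: 247.9/42.8 = 5.792.
n = log₂(5.792) = 2.534 half-value layers.
Thickness = 2.534 × 6.40 cm = 16.22 cm.

16.2 cm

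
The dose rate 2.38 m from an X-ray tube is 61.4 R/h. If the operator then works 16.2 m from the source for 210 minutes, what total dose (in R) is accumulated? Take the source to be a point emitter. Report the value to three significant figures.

Using I₁d₁² = I₂d₂², rate at 16.2 m:
61.4 × (2.38/16.2)² = 61.4 × 0.02158 = 1.325 R/h.
Dose = rate × time = 1.325 R/h × 3.500 h = 4.638 R.

4.64 R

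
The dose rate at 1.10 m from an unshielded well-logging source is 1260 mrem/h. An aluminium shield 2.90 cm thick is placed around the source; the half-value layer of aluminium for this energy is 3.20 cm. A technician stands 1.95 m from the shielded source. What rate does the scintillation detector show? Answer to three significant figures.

214 mrem/h

Distance alone: 1260 × (1.10/1.95)² = 1260 × 0.3182 = 400.9 mrem/h.
Shield: 2.90/3.20 = 0.9062 half-value layers → attenuation 2^(−0.9062) = 0.5336.
Combined: 400.9 × 0.5336 = 213.9 mrem/h.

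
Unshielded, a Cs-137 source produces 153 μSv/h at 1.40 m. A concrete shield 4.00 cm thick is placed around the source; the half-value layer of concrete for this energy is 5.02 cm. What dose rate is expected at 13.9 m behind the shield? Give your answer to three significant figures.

Distance alone: 153 × (1.40/13.9)² = 153 × 0.01014 = 1.551 μSv/h.
Shield: 4.00/5.02 = 0.7968 half-value layers → attenuation 2^(−0.7968) = 0.5756.
Combined: 1.551 × 0.5756 = 0.8928 μSv/h.

0.893 μSv/h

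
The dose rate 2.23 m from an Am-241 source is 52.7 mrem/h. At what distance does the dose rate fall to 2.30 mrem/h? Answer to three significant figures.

By the inverse-square law, d₂ = d₁·√(I₁/I₂).
I₁/I₂ = 52.7/2.30 = 22.91, so d₂ = 2.23 × √22.91 = 10.67 m.

10.7 m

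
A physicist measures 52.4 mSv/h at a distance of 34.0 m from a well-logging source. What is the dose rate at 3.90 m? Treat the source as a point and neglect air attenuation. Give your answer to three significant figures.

3980 mSv/h

Intensity scales as (d₁/d₂)², so the rate at 3.90 m is
52.4 × (34.0/3.90)² = 52.4 × 76.00 = 3982 mSv/h.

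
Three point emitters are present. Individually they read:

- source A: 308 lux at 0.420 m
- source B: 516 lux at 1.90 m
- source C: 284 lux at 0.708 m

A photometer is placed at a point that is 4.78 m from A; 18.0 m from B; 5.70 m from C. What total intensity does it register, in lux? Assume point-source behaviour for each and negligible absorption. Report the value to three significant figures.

Each source contributes Iᵢ·(dᵢ/rᵢ)²; contributions add.
A: 308 × (0.420/4.78)² = 2.378 lux
B: 516 × (1.90/18.0)² = 5.749 lux
C: 284 × (0.708/5.70)² = 4.382 lux
Total = 2.378 + 5.749 + 4.382 = 12.51 lux.

12.5 lux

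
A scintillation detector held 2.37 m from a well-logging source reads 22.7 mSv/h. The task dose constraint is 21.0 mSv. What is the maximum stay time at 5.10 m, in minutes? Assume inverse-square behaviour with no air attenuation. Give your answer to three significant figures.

Intensity scales as (d₁/d₂)², so rate at 5.10 m:
(2.37/5.10)² = 0.2160, so 22.7 × 0.2160 = 4.903 mSv/h.
Stay time = 21.0 mSv ÷ 4.903 mSv/h = 4.283 h = 257.0 min.

257 min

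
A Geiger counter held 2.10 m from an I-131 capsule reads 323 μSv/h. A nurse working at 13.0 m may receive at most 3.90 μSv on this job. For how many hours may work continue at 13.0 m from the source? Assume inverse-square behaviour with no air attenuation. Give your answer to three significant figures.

0.463 h

Using I₁d₁² = I₂d₂², rate at 13.0 m:
(2.10/13.0)² = 0.02609, so 323 × 0.02609 = 8.427 μSv/h.
Stay time = 3.90 μSv ÷ 8.427 μSv/h = 0.4628 h.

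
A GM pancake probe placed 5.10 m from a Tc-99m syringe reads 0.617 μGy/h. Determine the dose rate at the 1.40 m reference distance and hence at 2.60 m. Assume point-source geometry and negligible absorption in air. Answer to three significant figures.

Intensity scales as (d₁/d₂)², so
At 1.40 m: (5.10/1.40)² = 13.27, so 0.617 × 13.27 = 8.188 μGy/h
At 2.60 m: (1.40/2.60)² = 0.2899, so 8.188 × 0.2899 = 2.374 μGy/h.

8.19 μGy/h; 2.37 μGy/h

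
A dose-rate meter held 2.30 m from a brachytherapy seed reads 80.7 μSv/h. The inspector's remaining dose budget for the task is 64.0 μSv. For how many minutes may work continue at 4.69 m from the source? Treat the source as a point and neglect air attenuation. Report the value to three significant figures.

198 min

Intensity scales as (d₁/d₂)², so rate at 4.69 m:
(2.30/4.69)² = 0.2405, so 80.7 × 0.2405 = 19.41 μSv/h.
Stay time = 64.0 μSv ÷ 19.41 μSv/h = 3.297 h = 197.8 min.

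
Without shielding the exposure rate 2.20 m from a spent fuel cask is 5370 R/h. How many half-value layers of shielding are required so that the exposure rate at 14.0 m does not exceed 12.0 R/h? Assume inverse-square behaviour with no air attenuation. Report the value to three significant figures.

At 14.0 m, distance alone gives (2.20/14.0)² = 0.02469, so 5370 × 0.02469 = 132.6 R/h.
Further attenuation needed: 132.6/12.0 = 11.05.
n = log₂(11.05) = 3.466 half-value layers.

3.47 half-value layers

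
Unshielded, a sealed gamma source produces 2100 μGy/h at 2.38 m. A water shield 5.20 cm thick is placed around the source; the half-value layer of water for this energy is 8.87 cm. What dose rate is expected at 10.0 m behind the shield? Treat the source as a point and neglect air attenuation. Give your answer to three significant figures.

Distance alone: (2.38/10.0)² = 0.05664, so 2100 × 0.05664 = 118.9 μGy/h.
Shield: 5.20/8.87 = 0.5862 half-value layers → attenuation 2^(−0.5862) = 0.6661.
Combined: 118.9 × 0.6661 = 79.20 μGy/h.

79.2 μGy/h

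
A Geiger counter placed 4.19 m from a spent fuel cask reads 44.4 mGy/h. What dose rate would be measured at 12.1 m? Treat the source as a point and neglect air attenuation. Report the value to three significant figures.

5.32 mGy/h

Applying the 1/r² law, scaling from 4.19 m to 12.1 m:
(4.19/12.1)² = 0.1199, so 44.4 × 0.1199 = 5.324 mGy/h.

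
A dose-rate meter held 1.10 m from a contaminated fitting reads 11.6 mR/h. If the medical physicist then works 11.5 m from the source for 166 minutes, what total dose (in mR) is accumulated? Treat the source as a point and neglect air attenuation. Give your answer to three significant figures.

0.294 mR

Applying the 1/r² law, rate at 11.5 m:
11.6 × (1.10/11.5)² = 11.6 × 0.009149 = 0.1061 mR/h.
Dose = rate × time = 0.1061 mR/h × 2.767 h = 0.2936 mR.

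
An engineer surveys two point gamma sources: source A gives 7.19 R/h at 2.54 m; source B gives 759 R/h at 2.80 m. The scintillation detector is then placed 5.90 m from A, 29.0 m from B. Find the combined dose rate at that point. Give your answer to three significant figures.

By superposition, sum each source's inverse-square contribution:
A: 7.19 × (2.54/5.90)² = 1.333 R/h
B: 759 × (2.80/29.0)² = 7.076 R/h
Total = 1.333 + 7.076 = 8.409 R/h.

8.41 R/h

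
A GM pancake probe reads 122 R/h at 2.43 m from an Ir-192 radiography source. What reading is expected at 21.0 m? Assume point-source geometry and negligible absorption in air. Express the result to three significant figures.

1.63 R/h

Applying the 1/r² law, the rate at 21.0 m is
122 × (2.43/21.0)² = 122 × 0.01339 = 1.634 R/h.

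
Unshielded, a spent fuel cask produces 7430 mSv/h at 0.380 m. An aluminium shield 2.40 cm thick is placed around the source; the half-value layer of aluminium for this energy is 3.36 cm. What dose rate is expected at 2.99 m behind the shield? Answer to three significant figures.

73.1 mSv/h

Distance alone: 7430 × (0.380/2.99)² = 7430 × 0.01615 = 120.0 mSv/h.
Shield: 2.40/3.36 = 0.7143 half-value layers → attenuation 2^(−0.7143) = 0.6095.
Combined: 120.0 × 0.6095 = 73.14 mSv/h.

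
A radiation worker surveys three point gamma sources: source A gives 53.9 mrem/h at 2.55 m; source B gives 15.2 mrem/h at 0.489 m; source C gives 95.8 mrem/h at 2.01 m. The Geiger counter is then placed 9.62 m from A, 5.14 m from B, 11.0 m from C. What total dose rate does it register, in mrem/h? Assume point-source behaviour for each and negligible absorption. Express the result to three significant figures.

By superposition, sum each source's inverse-square contribution:
A: 53.9 × (2.55/9.62)² = 3.787 mrem/h
B: 15.2 × (0.489/5.14)² = 0.1376 mrem/h
C: 95.8 × (2.01/11.0)² = 3.199 mrem/h
Total = 3.787 + 0.1376 + 3.199 = 7.124 mrem/h.

7.12 mrem/h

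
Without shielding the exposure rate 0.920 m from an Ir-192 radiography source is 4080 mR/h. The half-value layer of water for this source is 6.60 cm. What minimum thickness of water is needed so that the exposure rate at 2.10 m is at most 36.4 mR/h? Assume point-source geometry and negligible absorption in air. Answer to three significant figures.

29.2 cm

At 2.10 m, distance alone gives (0.920/2.10)² = 0.1919, so 4080 × 0.1919 = 783.0 mR/h.
Further attenuation needed: 783.0/36.4 = 21.51.
n = log₂(21.51) = 4.427 half-value layers.
Thickness = 4.427 × 6.60 cm = 29.22 cm.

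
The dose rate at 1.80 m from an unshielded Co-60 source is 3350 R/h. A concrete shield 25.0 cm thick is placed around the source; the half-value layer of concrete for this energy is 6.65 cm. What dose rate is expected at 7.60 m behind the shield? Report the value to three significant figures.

Distance alone: 3350 × (1.80/7.60)² = 3350 × 0.05609 = 187.9 R/h.
Shield: 25.0/6.65 = 3.759 half-value layers → attenuation 2^(−3.759) = 0.07386.
Combined: 187.9 × 0.07386 = 13.88 R/h.

13.9 R/h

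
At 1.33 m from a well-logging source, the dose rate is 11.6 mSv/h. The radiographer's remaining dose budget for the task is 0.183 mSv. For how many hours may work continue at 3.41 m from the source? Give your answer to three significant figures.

Using I₁d₁² = I₂d₂², rate at 3.41 m:
11.6 × (1.33/3.41)² = 11.6 × 0.1521 = 1.764 mSv/h.
Stay time = 0.183 mSv ÷ 1.764 mSv/h = 0.1037 h.

0.104 h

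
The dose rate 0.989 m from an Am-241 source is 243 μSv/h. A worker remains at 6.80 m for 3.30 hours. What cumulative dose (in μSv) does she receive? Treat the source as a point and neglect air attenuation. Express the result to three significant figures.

Intensity scales as (d₁/d₂)², so rate at 6.80 m:
(0.989/6.80)² = 0.02115, so 243 × 0.02115 = 5.139 μSv/h.
Dose = rate × time = 5.139 μSv/h × 3.300 h = 16.96 μSv.

17.0 μSv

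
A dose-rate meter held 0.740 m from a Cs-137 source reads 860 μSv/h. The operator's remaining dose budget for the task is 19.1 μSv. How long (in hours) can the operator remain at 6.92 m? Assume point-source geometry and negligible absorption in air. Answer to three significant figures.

1.94 h

By the inverse-square law, rate at 6.92 m:
(0.740/6.92)² = 0.01144, so 860 × 0.01144 = 9.838 μSv/h.
Stay time = 19.1 μSv ÷ 9.838 μSv/h = 1.941 h.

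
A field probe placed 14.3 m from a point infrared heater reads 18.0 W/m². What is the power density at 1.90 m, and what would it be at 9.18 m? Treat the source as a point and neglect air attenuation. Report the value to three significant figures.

1020 W/m²; 43.7 W/m²

Intensity scales as (d₁/d₂)², so
At 1.90 m: 18.0 × (14.3/1.90)² = 18.0 × 56.65 = 1020 W/m²
At 9.18 m: 1020 × (1.90/9.18)² = 1020 × 0.04284 = 43.70 W/m².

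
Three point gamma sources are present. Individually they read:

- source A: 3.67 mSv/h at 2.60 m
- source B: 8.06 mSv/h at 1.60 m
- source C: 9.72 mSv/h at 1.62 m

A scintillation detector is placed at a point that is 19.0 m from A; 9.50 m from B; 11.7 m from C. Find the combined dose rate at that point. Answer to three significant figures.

Each source contributes Iᵢ·(dᵢ/rᵢ)²; contributions add.
A: 3.67 × (2.60/19.0)² = 0.06872 mSv/h
B: 8.06 × (1.60/9.50)² = 0.2286 mSv/h
C: 9.72 × (1.62/11.7)² = 0.1863 mSv/h
Total = 0.06872 + 0.2286 + 0.1863 = 0.4836 mSv/h.

0.484 mSv/h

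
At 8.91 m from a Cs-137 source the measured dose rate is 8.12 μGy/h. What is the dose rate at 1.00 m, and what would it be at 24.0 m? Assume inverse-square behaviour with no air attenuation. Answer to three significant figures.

Intensity scales as (d₁/d₂)², so
At 1.00 m: (8.91/1.00)² = 79.39, so 8.12 × 79.39 = 644.6 μGy/h
At 24.0 m: 644.6 × (1.00/24.0)² = 644.6 × 0.001736 = 1.119 μGy/h.

645 μGy/h; 1.12 μGy/h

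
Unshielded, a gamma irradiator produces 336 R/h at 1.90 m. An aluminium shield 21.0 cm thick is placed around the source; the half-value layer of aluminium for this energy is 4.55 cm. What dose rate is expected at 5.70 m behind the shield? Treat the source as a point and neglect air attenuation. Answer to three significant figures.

1.52 R/h

Distance alone: 336 × (1.90/5.70)² = 336 × 0.1111 = 37.33 R/h.
Shield: 21.0/4.55 = 4.615 half-value layers → attenuation 2^(−4.615) = 0.04081.
Combined: 37.33 × 0.04081 = 1.523 R/h.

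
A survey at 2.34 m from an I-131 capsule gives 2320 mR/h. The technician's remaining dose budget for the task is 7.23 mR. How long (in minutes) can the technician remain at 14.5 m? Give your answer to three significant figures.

Intensity scales as (d₁/d₂)², so rate at 14.5 m:
2320 × (2.34/14.5)² = 2320 × 0.02604 = 60.41 mR/h.
Stay time = 7.23 mR ÷ 60.41 mR/h = 0.1197 h = 7.182 min.

7.18 min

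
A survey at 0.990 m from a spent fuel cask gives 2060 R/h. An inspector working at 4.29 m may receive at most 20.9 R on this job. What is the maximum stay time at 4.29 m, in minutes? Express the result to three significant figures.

11.4 min

Applying the 1/r² law, rate at 4.29 m:
(0.990/4.29)² = 0.05325, so 2060 × 0.05325 = 109.7 R/h.
Stay time = 20.9 R ÷ 109.7 R/h = 0.1905 h = 11.43 min.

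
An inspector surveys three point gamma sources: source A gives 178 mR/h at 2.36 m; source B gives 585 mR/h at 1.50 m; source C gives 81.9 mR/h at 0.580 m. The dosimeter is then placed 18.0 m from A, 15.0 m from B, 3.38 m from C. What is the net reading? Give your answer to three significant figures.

11.3 mR/h

Each source contributes Iᵢ·(dᵢ/rᵢ)²; contributions add.
A: 178 × (2.36/18.0)² = 3.060 mR/h
B: 585 × (1.50/15.0)² = 5.850 mR/h
C: 81.9 × (0.580/3.38)² = 2.412 mR/h
Total = 3.060 + 5.850 + 2.412 = 11.32 mR/h.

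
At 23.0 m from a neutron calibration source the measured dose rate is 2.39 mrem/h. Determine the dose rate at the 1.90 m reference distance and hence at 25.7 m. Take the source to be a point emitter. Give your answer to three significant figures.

350 mrem/h; 1.91 mrem/h

Using I₁d₁² = I₂d₂²,
At 1.90 m: (23.0/1.90)² = 146.5, so 2.39 × 146.5 = 350.1 mrem/h
At 25.7 m: (1.90/25.7)² = 0.005466, so 350.1 × 0.005466 = 1.914 mrem/h.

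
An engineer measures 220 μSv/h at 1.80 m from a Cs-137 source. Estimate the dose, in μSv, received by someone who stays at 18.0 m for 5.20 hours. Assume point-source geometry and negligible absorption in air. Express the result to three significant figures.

11.4 μSv

Intensity scales as (d₁/d₂)², so rate at 18.0 m:
(1.80/18.0)² = 0.01000, so 220 × 0.01000 = 2.200 μSv/h.
Dose = rate × time = 2.200 μSv/h × 5.200 h = 11.44 μSv.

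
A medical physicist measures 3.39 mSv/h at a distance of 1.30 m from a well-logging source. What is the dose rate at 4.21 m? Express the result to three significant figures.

Using I₁d₁² = I₂d₂², the rate at 4.21 m is
3.39 × (1.30/4.21)² = 3.39 × 0.09535 = 0.3232 mSv/h.

0.323 mSv/h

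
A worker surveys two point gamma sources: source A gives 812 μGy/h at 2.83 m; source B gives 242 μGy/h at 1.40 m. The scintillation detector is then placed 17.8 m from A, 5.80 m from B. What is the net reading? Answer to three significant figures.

34.6 μGy/h

Each source contributes Iᵢ·(dᵢ/rᵢ)²; contributions add.
A: 812 × (2.83/17.8)² = 20.53 μGy/h
B: 242 × (1.40/5.80)² = 14.10 μGy/h
Total = 20.53 + 14.10 = 34.63 μGy/h.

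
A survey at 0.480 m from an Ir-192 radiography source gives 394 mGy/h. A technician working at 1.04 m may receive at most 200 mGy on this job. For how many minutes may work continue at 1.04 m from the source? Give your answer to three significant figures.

143 min

By the inverse-square law, rate at 1.04 m:
(0.480/1.04)² = 0.2130, so 394 × 0.2130 = 83.92 mGy/h.
Stay time = 200 mGy ÷ 83.92 mGy/h = 2.383 h = 143.0 min.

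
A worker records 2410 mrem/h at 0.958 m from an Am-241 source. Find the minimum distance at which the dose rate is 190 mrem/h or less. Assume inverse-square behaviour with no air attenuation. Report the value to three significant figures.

3.41 m

Applying the 1/r² law, d₂ = d₁·√(I₁/I₂).
I₁/I₂ = 2410/190 = 12.68, so d₂ = 0.958 × √12.68 = 3.411 m.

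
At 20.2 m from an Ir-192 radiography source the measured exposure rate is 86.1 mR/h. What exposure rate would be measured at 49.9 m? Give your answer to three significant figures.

Intensity scales as (d₁/d₂)², so scaling from 20.2 m to 49.9 m:
86.1 × (20.2/49.9)² = 86.1 × 0.1639 = 14.11 mR/h.

14.1 mR/h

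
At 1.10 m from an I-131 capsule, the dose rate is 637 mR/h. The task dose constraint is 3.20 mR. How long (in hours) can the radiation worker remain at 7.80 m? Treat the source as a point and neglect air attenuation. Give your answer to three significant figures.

By the inverse-square law, rate at 7.80 m:
637 × (1.10/7.80)² = 637 × 0.01989 = 12.67 mR/h.
Stay time = 3.20 mR ÷ 12.67 mR/h = 0.2526 h.

0.253 h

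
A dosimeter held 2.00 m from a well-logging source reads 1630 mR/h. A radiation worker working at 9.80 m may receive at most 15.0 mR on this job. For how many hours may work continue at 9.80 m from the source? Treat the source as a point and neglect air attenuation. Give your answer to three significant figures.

0.221 h

Using I₁d₁² = I₂d₂², rate at 9.80 m:
1630 × (2.00/9.80)² = 1630 × 0.04165 = 67.89 mR/h.
Stay time = 15.0 mR ÷ 67.89 mR/h = 0.2209 h.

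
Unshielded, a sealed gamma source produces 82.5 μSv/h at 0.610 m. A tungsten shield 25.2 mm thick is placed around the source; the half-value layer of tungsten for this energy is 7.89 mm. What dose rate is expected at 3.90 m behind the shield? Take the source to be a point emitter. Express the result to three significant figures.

Distance alone: 82.5 × (0.610/3.90)² = 82.5 × 0.02446 = 2.018 μSv/h.
Shield: 25.2/7.89 = 3.194 half-value layers → attenuation 2^(−3.194) = 0.1093.
Combined: 2.018 × 0.1093 = 0.2206 μSv/h.

0.221 μSv/h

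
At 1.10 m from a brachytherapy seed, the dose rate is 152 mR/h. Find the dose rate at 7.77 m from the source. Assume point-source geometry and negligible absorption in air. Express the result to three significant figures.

Applying the 1/r² law, the rate at 7.77 m is
152 × (1.10/7.77)² = 152 × 0.02004 = 3.046 mR/h.

3.05 mR/h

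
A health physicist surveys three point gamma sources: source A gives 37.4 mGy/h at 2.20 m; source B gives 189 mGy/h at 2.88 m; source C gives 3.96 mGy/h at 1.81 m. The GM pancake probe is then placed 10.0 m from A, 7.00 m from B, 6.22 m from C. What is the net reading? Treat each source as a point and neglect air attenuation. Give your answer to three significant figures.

By superposition, sum each source's inverse-square contribution:
A: 37.4 × (2.20/10.0)² = 1.810 mGy/h
B: 189 × (2.88/7.00)² = 31.99 mGy/h
C: 3.96 × (1.81/6.22)² = 0.3353 mGy/h
Total = 1.810 + 31.99 + 0.3353 = 34.14 mGy/h.

34.1 mGy/h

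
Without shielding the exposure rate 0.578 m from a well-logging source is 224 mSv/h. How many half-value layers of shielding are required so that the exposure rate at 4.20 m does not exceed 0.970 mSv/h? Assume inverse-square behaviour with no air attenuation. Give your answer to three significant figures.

2.13 half-value layers

At 4.20 m, distance alone gives 224 × (0.578/4.20)² = 224 × 0.01894 = 4.243 mSv/h.
Further attenuation needed: 4.243/0.970 = 4.374.
n = log₂(4.374) = 2.129 half-value layers.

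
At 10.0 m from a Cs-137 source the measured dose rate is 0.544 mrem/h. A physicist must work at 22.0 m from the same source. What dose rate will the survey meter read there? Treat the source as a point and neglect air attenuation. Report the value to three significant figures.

Intensity scales as (d₁/d₂)², so scaling from 10.0 m to 22.0 m:
(10.0/22.0)² = 0.2066, so 0.544 × 0.2066 = 0.1124 mrem/h.

0.112 mrem/h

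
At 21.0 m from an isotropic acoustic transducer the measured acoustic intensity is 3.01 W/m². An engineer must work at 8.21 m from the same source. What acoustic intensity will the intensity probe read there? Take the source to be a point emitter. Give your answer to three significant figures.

Using I₁d₁² = I₂d₂², scaling from 21.0 m to 8.21 m:
(21.0/8.21)² = 6.543, so 3.01 × 6.543 = 19.69 W/m².

19.7 W/m²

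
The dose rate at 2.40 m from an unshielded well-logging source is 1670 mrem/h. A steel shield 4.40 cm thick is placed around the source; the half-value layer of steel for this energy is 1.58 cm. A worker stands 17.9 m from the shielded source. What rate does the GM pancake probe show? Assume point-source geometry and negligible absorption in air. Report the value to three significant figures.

4.36 mrem/h

Distance alone: 1670 × (2.40/17.9)² = 1670 × 0.01798 = 30.03 mrem/h.
Shield: 4.40/1.58 = 2.785 half-value layers → attenuation 2^(−2.785) = 0.1451.
Combined: 30.03 × 0.1451 = 4.357 mrem/h.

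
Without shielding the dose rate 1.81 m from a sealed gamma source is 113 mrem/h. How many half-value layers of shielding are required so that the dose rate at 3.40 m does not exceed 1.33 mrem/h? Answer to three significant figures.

4.59 half-value layers

At 3.40 m, distance alone gives 113 × (1.81/3.40)² = 113 × 0.2834 = 32.02 mrem/h.
Further attenuation needed: 32.02/1.33 = 24.08.
n = log₂(24.08) = 4.590 half-value layers.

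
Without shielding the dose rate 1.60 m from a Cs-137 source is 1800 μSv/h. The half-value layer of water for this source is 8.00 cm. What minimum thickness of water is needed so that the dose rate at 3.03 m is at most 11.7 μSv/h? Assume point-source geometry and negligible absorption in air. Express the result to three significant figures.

43.4 cm

At 3.03 m, distance alone gives (1.60/3.03)² = 0.2788, so 1800 × 0.2788 = 501.8 μSv/h.
Further attenuation needed: 501.8/11.7 = 42.89.
n = log₂(42.89) = 5.423 half-value layers.
Thickness = 5.423 × 8.00 cm = 43.38 cm.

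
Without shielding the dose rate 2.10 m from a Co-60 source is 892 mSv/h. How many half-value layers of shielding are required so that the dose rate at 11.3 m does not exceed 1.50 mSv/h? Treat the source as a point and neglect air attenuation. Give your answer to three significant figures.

4.36 half-value layers

At 11.3 m, distance alone gives 892 × (2.10/11.3)² = 892 × 0.03454 = 30.81 mSv/h.
Further attenuation needed: 30.81/1.50 = 20.54.
n = log₂(20.54) = 4.360 half-value layers.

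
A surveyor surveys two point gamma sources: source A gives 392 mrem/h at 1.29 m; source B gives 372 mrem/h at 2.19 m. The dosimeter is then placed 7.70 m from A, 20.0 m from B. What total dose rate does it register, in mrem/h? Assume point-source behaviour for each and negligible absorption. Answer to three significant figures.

15.5 mrem/h

Each source contributes Iᵢ·(dᵢ/rᵢ)²; contributions add.
A: 392 × (1.29/7.70)² = 11.00 mrem/h
B: 372 × (2.19/20.0)² = 4.460 mrem/h
Total = 11.00 + 4.460 = 15.46 mrem/h.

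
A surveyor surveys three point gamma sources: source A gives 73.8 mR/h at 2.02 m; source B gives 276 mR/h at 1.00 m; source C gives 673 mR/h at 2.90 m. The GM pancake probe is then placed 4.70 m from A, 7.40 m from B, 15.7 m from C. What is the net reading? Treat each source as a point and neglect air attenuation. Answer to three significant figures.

Each source contributes Iᵢ·(dᵢ/rᵢ)²; contributions add.
A: 73.8 × (2.02/4.70)² = 13.63 mR/h
B: 276 × (1.00/7.40)² = 5.040 mR/h
C: 673 × (2.90/15.7)² = 22.96 mR/h
Total = 13.63 + 5.040 + 22.96 = 41.63 mR/h.

41.6 mR/h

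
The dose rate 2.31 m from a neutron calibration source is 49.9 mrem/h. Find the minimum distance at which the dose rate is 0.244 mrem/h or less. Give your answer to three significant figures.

33.0 m

Intensity scales as (d₁/d₂)², so d₂ = d₁·√(I₁/I₂).
I₁/I₂ = 49.9/0.244 = 204.5, so d₂ = 2.31 × √204.5 = 33.03 m.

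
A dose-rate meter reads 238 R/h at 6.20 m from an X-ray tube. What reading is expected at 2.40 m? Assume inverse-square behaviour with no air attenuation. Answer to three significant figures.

Using I₁d₁² = I₂d₂², the rate at 2.40 m is
(6.20/2.40)² = 6.674, so 238 × 6.674 = 1588 R/h.

1590 R/h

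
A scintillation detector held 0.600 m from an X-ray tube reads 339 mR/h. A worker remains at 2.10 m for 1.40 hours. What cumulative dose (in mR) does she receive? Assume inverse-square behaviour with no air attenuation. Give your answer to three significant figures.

Since intensity falls as 1/r², rate at 2.10 m:
(0.600/2.10)² = 0.08163, so 339 × 0.08163 = 27.67 mR/h.
Dose = rate × time = 27.67 mR/h × 1.400 h = 38.74 mR.

38.7 mR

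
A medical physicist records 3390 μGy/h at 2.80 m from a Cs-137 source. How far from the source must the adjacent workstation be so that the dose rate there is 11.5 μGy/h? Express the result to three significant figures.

48.1 m

By the inverse-square law, d₂ = d₁·√(I₁/I₂).
I₁/I₂ = 3390/11.5 = 294.8, so d₂ = 2.80 × √294.8 = 48.08 m.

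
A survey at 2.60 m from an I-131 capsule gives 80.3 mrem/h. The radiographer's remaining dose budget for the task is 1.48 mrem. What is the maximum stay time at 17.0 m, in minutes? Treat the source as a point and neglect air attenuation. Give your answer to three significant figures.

47.3 min

Since intensity falls as 1/r², rate at 17.0 m:
(2.60/17.0)² = 0.02339, so 80.3 × 0.02339 = 1.878 mrem/h.
Stay time = 1.48 mrem ÷ 1.878 mrem/h = 0.7881 h = 47.29 min.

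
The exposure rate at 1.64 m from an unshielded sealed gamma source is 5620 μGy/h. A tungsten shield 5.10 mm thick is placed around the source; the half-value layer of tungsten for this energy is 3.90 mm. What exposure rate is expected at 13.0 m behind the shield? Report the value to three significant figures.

Distance alone: 5620 × (1.64/13.0)² = 5620 × 0.01591 = 89.41 μGy/h.
Shield: 5.10/3.90 = 1.308 half-value layers → attenuation 2^(−1.308) = 0.4039.
Combined: 89.41 × 0.4039 = 36.11 μGy/h.

36.1 μGy/h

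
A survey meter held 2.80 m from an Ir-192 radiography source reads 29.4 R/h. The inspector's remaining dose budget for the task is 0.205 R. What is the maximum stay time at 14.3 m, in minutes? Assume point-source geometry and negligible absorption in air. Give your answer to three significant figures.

10.9 min

Since intensity falls as 1/r², rate at 14.3 m:
(2.80/14.3)² = 0.03834, so 29.4 × 0.03834 = 1.127 R/h.
Stay time = 0.205 R ÷ 1.127 R/h = 0.1819 h = 10.91 min.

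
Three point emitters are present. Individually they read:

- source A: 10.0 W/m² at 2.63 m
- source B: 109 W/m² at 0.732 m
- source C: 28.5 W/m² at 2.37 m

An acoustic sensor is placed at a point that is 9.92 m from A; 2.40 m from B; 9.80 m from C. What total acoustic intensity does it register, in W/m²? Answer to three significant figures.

12.5 W/m²

By superposition, sum each source's inverse-square contribution:
A: 10.0 × (2.63/9.92)² = 0.7029 W/m²
B: 109 × (0.732/2.40)² = 10.14 W/m²
C: 28.5 × (2.37/9.80)² = 1.667 W/m²
Total = 0.7029 + 10.14 + 1.667 = 12.51 W/m².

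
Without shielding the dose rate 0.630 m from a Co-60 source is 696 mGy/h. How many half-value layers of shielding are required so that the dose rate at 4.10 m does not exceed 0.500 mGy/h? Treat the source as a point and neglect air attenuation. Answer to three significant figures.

At 4.10 m, distance alone gives 696 × (0.630/4.10)² = 696 × 0.02361 = 16.43 mGy/h.
Further attenuation needed: 16.43/0.500 = 32.86.
n = log₂(32.86) = 5.038 half-value layers.

5.04 half-value layers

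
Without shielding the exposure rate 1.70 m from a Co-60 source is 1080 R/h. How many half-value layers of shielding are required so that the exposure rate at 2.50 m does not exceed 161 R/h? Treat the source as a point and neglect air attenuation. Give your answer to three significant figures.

1.63 half-value layers

At 2.50 m, distance alone gives 1080 × (1.70/2.50)² = 1080 × 0.4624 = 499.4 R/h.
Further attenuation needed: 499.4/161 = 3.102.
n = log₂(3.102) = 1.633 half-value layers.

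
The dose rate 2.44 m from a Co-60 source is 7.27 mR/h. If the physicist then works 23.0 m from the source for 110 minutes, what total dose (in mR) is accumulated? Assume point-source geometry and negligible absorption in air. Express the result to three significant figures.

Intensity scales as (d₁/d₂)², so rate at 23.0 m:
(2.44/23.0)² = 0.01125, so 7.27 × 0.01125 = 0.08179 mR/h.
Dose = rate × time = 0.08179 mR/h × 1.833 h = 0.1499 mR.

0.150 mR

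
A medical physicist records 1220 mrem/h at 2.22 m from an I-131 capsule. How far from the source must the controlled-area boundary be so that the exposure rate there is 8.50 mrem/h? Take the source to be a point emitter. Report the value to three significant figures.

By the inverse-square law, d₂ = d₁·√(I₁/I₂).
I₁/I₂ = 1220/8.50 = 143.5, so d₂ = 2.22 × √143.5 = 26.59 m.

26.6 m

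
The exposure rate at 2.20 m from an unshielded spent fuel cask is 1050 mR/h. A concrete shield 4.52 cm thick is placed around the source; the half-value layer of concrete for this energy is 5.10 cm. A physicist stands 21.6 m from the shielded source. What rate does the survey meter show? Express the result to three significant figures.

5.89 mR/h

Distance alone: 1050 × (2.20/21.6)² = 1050 × 0.01037 = 10.89 mR/h.
Shield: 4.52/5.10 = 0.8863 half-value layers → attenuation 2^(−0.8863) = 0.5410.
Combined: 10.89 × 0.5410 = 5.891 mR/h.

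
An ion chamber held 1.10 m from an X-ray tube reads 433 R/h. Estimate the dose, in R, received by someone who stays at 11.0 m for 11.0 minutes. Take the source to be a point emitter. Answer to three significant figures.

Applying the 1/r² law, rate at 11.0 m:
433 × (1.10/11.0)² = 433 × 0.01000 = 4.330 R/h.
Dose = rate × time = 4.330 R/h × 0.1833 h = 0.7937 R.

0.794 R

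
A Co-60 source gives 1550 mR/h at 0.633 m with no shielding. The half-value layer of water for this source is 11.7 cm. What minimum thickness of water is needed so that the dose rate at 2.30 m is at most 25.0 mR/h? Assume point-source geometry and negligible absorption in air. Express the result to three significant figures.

26.1 cm

At 2.30 m, distance alone gives 1550 × (0.633/2.30)² = 1550 × 0.07574 = 117.4 mR/h.
Further attenuation needed: 117.4/25.0 = 4.696.
n = log₂(4.696) = 2.231 half-value layers.
Thickness = 2.231 × 11.7 cm = 26.10 cm.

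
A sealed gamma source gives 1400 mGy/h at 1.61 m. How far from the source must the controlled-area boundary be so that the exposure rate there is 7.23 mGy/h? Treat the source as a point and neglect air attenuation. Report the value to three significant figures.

22.4 m

Using I₁d₁² = I₂d₂², d₂ = d₁·√(I₁/I₂).
I₁/I₂ = 1400/7.23 = 193.6, so d₂ = 1.61 × √193.6 = 22.40 m.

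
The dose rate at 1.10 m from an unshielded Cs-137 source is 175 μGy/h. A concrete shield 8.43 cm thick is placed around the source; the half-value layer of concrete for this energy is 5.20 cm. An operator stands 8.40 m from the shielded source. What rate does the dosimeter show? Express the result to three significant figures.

Distance alone: (1.10/8.40)² = 0.01715, so 175 × 0.01715 = 3.001 μGy/h.
Shield: 8.43/5.20 = 1.621 half-value layers → attenuation 2^(−1.621) = 0.3251.
Combined: 3.001 × 0.3251 = 0.9756 μGy/h.

0.976 μGy/h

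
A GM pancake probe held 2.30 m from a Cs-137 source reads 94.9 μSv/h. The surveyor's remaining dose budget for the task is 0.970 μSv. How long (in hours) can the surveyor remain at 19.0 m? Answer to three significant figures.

0.698 h

Since intensity falls as 1/r², rate at 19.0 m:
(2.30/19.0)² = 0.01465, so 94.9 × 0.01465 = 1.390 μSv/h.
Stay time = 0.970 μSv ÷ 1.390 μSv/h = 0.6978 h.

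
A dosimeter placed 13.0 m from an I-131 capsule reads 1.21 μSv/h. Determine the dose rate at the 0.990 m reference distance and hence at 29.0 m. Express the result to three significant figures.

Applying the 1/r² law,
At 0.990 m: 1.21 × (13.0/0.990)² = 1.21 × 172.4 = 208.6 μSv/h
At 29.0 m: 208.6 × (0.990/29.0)² = 208.6 × 0.001165 = 0.2430 μSv/h.

209 μSv/h; 0.243 μSv/h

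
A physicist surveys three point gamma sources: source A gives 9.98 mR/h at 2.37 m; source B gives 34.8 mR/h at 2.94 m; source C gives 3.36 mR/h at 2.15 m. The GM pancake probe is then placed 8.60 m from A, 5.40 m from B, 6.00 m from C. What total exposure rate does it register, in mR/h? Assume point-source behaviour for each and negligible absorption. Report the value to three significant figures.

11.5 mR/h

By superposition, sum each source's inverse-square contribution:
A: 9.98 × (2.37/8.60)² = 0.7579 mR/h
B: 34.8 × (2.94/5.40)² = 10.32 mR/h
C: 3.36 × (2.15/6.00)² = 0.4314 mR/h
Total = 0.7579 + 10.32 + 0.4314 = 11.51 mR/h.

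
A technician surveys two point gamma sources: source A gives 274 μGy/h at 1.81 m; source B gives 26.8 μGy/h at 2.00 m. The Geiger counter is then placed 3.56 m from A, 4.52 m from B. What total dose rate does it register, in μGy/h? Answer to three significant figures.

76.1 μGy/h

Each source contributes Iᵢ·(dᵢ/rᵢ)²; contributions add.
A: 274 × (1.81/3.56)² = 70.83 μGy/h
B: 26.8 × (2.00/4.52)² = 5.247 μGy/h
Total = 70.83 + 5.247 = 76.08 μGy/h.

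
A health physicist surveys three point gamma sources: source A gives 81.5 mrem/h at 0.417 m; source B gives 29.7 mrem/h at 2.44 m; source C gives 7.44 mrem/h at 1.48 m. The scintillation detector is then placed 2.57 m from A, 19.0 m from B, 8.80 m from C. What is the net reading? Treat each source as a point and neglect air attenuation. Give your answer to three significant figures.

By superposition, sum each source's inverse-square contribution:
A: 81.5 × (0.417/2.57)² = 2.146 mrem/h
B: 29.7 × (2.44/19.0)² = 0.4898 mrem/h
C: 7.44 × (1.48/8.80)² = 0.2104 mrem/h
Total = 2.146 + 0.4898 + 0.2104 = 2.846 mrem/h.

2.85 mrem/h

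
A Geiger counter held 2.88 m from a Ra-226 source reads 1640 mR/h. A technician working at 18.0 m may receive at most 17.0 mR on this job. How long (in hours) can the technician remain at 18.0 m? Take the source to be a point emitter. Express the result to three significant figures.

Since intensity falls as 1/r², rate at 18.0 m:
(2.88/18.0)² = 0.02560, so 1640 × 0.02560 = 41.98 mR/h.
Stay time = 17.0 mR ÷ 41.98 mR/h = 0.4050 h.

0.405 h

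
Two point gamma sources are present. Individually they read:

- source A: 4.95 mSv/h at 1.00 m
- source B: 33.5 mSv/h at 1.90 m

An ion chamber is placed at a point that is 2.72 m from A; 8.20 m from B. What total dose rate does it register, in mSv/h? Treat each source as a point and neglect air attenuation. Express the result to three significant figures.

2.47 mSv/h

By superposition, sum each source's inverse-square contribution:
A: 4.95 × (1.00/2.72)² = 0.6691 mSv/h
B: 33.5 × (1.90/8.20)² = 1.799 mSv/h
Total = 0.6691 + 1.799 = 2.468 mSv/h.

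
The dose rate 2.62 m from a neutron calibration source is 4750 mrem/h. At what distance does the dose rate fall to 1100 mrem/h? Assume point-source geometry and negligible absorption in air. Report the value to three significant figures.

Intensity scales as (d₁/d₂)², so d₂ = d₁·√(I₁/I₂).
I₁/I₂ = 4750/1100 = 4.318, so d₂ = 2.62 × √4.318 = 5.444 m.

5.44 m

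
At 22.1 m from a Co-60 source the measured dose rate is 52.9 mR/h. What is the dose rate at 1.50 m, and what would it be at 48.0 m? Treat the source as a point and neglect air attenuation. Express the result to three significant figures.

Since intensity falls as 1/r²,
At 1.50 m: 52.9 × (22.1/1.50)² = 52.9 × 217.1 = 11480 mR/h
At 48.0 m: 11480 × (1.50/48.0)² = 11480 × 0.0009766 = 11.21 mR/h.

11500 mR/h; 11.2 mR/h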